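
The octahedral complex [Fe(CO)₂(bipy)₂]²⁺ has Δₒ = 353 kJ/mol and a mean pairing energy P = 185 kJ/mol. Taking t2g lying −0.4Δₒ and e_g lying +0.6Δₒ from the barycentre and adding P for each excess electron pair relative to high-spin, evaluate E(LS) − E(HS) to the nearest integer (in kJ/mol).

-336

Ligand charges: 2×(+0) from CO and 2×(+0) from bipy sum to +0; with overall charge +2, Fe is +2.
Group 8 minus oxidation state +2 gives a d⁶ configuration for Fe²⁺.
In the high-spin limit (t2g^4 e_g^2) the orbital term is -0.4Δₒ = -141 kJ/mol, with no excess pairing.
Low-spin t2g^6 e_g^0 gives -2.4Δₒ = -847 kJ/mol, but forming 2 extra pairs costs 2P = 370 kJ/mol, so E(LS) = -847 + 370 = -477 kJ/mol.
E(LS) − E(HS) = -477 − (-141) = -336 kJ/mol.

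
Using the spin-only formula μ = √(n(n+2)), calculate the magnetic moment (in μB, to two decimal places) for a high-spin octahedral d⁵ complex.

5.92 μB

Configuration: t₂g³ eg² → 5 unpaired electrons.
μ(spin-only) = √[5(5+2)] = √35 ≈ 5.92 μB.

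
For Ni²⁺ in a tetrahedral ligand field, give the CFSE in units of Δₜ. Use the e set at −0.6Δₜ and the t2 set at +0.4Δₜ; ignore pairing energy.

Ni sits in group 10; removing 2 electrons leaves Ni²⁺ with 10 − 2 = 8 d electrons.
With tetrahedral geometry the complex is necessarily high-spin.
Configuration: e^4 t2^4.
CFSE = 4(-0.6Δₜ) + 4(0.4Δₜ) = -2.4Δₜ + 1.6Δₜ = -0.8Δₜ.

-0.8 Δₜ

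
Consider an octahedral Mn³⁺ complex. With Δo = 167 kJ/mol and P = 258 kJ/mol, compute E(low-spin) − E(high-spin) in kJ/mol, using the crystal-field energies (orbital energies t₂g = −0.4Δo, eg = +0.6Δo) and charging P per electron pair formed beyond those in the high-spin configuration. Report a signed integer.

Mn sits in group 7; removing 3 electrons leaves Mn³⁺ with 7 − 3 = 4 d electrons.
High-spin d⁴ fills as t₂g³ eg¹ with CFSE 3(−0.4) + 1(+0.6) = -0.6Δo = -100 kJ/mol.
Low-spin: t₂g⁴ eg⁰, orbital CFSE = -1.6Δo = -267 kJ/mol; plus 1 excess pair × P = +258 kJ/mol; total -9 kJ/mol.
Thus E(LS) − E(HS) = 91 kJ/mol.

91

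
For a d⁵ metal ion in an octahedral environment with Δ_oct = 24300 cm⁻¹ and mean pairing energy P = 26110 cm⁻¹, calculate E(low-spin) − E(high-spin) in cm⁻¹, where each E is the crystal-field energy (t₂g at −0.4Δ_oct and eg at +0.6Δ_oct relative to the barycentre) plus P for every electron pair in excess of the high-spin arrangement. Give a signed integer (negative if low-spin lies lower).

In the high-spin limit (t₂g³ eg²) the orbital term is 0.0Δ_oct = 0 cm⁻¹, with no excess pairing.
Low-spin t₂g⁵ eg⁰ gives -2.0Δ_oct = -48600 cm⁻¹, but forming 2 extra pairs costs 2P = 52220 cm⁻¹, so E(LS) = -48600 + 52220 = 3620 cm⁻¹.
The difference is 3620 − (0) = 3620 cm⁻¹, so high-spin lies lower.

3620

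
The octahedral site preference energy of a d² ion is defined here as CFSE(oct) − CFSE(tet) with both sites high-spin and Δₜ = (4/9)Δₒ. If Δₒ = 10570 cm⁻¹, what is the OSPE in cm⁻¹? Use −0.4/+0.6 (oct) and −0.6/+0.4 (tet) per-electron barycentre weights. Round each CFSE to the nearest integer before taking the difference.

Octahedral high-spin t₂g² eg⁰: CFSE = -0.8 × 10570 = -8456 cm⁻¹.
In a tetrahedral site the filling is e² t₂⁰: CFSE(tet) = -1.2Δₜ = -1.2 × (4/9)(10570) = -5637 cm⁻¹.
OSPE = CFSE(oct) − CFSE(tet) = -8456 − (-5637) = -2819 cm⁻¹.

-2819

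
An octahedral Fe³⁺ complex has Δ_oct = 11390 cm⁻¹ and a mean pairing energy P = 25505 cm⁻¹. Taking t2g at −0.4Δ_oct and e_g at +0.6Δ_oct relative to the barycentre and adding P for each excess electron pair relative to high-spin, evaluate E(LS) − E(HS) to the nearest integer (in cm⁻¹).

28230

Fe sits in group 8; removing 3 electrons leaves Fe³⁺ with 8 − 3 = 5 d electrons.
High-spin: t2g^3 e_g^2, CFSE = 0.0Δ_oct = 0 cm⁻¹.
Low-spin t2g^5 e_g^0 gives -2.0Δ_oct = -22780 cm⁻¹, but forming 2 extra pairs costs 2P = 51010 cm⁻¹, so E(LS) = -22780 + 51010 = 28230 cm⁻¹.
E(LS) − E(HS) = 28230 − (0) = 28230 cm⁻¹.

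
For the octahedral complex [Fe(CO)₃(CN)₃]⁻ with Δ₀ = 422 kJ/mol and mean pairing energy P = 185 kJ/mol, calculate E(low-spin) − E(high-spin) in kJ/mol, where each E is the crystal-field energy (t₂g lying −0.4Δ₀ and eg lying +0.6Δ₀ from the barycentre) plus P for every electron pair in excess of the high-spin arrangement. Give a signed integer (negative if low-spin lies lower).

Ligand charges: 3×(+0) from CO and 3×(-1) from CN⁻ sum to -3; with overall charge -1, Fe is +2.
Group 8 minus oxidation state +2 gives a d⁶ configuration for Fe²⁺.
High-spin: t₂g⁴ eg², CFSE = -0.4Δ₀ = -169 kJ/mol.
Low-spin t₂g⁶ eg⁰ gives -2.4Δ₀ = -1013 kJ/mol, but forming 2 extra pairs costs 2P = 370 kJ/mol, so E(LS) = -1013 + 370 = -643 kJ/mol.
E(LS) − E(HS) = -643 − (-169) = -474 kJ/mol.

-474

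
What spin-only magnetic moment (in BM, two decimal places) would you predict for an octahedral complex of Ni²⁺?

2.83 BM

Ni²⁺: group 10, so d-count = 10 − 2 = 8.
Configuration: t₂g⁶ eg² → 2 unpaired electrons.
μ(spin-only) = √[2(2+2)] = √8 ≈ 2.83 BM.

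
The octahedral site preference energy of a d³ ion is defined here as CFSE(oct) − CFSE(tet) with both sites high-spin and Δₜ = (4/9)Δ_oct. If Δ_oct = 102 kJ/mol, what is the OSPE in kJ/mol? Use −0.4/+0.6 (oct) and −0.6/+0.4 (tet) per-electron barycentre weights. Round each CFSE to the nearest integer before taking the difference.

In an octahedral site d³ (HS) is t₂g³ eg⁰, giving CFSE(oct) = -1.2Δ_oct = -122 kJ/mol.
Tetrahedral: e² t₂¹, CFSE = 2(−0.6) + 1(+0.4) = -0.8Δₜ = -0.8 × (4/9) × 102 = -36 kJ/mol.
OSPE = CFSE(oct) − CFSE(tet) = -122 − (-36) = -86 kJ/mol.

-86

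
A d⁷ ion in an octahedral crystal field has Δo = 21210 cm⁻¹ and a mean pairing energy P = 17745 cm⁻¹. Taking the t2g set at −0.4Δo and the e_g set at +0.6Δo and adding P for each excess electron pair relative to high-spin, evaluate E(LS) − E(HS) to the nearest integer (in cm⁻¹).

-3465

In the high-spin limit (t2g^5 e_g^2) the orbital term is -0.8Δo = -16968 cm⁻¹, with no excess pairing.
Low-spin: t2g^6 e_g^1, orbital CFSE = -1.8Δo = -38178 cm⁻¹; plus 1 excess pair × P = +17745 cm⁻¹; total -20433 cm⁻¹.
Thus E(LS) − E(HS) = -3465 cm⁻¹.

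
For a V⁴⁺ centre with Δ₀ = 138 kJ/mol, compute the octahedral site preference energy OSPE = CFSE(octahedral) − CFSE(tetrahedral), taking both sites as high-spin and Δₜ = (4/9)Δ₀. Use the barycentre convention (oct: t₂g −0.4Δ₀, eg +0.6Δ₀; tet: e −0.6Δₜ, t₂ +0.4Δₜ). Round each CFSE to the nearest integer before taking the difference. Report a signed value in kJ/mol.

V is in group 5, so V⁴⁺ is d¹ (5 − 4 = 1).
Octahedral high-spin t2g^1 e_g^0: CFSE = -0.4 × 138 = -55 kJ/mol.
Tetrahedral: e^1 t2^0, CFSE = 1(−0.6) + 0(+0.4) = -0.6Δₜ = -0.6 × (4/9) × 138 = -37 kJ/mol.
OSPE = -55 − (-37) = -18 kJ/mol.

-18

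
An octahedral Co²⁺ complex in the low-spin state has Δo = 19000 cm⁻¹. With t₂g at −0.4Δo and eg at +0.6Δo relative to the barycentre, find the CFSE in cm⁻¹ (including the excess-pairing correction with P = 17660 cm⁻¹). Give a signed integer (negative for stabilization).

-16540

Co²⁺: group 9, so d-count = 9 − 2 = 7.
The d⁷ electrons fill as t₂g⁶ eg¹.
Orbital CFSE = 6(-0.4) + 1(0.6) = -1.8Δo = -1.8 × 19000 = -34200 cm⁻¹.
Pairing penalty: 3 pairs vs 2 in the high-spin reference → 1 extra × P = 17660 cm⁻¹.
Net CFSE = -34200 + 17660 = -16540 cm⁻¹.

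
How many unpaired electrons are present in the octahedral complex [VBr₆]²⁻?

1

Each Br⁻ contributes -1; 6 × (-1) = -6. With overall charge -2, V is in the +4 oxidation state.
V sits in group 5; removing 4 electrons leaves V⁴⁺ with 5 − 4 = 1 d electrons.
For octahedral d¹ the high- and low-spin configurations coincide.
Configuration: t2g^1 e_g^0, giving 1 unpaired electron.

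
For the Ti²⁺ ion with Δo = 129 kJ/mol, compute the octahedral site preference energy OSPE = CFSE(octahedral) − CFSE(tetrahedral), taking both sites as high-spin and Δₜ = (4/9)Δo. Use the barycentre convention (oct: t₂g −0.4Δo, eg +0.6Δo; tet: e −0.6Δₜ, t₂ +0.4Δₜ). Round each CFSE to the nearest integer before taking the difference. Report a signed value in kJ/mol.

Ti is in group 4, so Ti²⁺ is d² (4 − 2 = 2).
In an octahedral site d² (HS) is t2g^2 e_g^0, giving CFSE(oct) = -0.8Δo = -103 kJ/mol.
In a tetrahedral site the filling is e^2 t2^0: CFSE(tet) = -1.2Δₜ = -1.2 × (4/9)(129) = -69 kJ/mol.
OSPE = -103 − (-69) = -34 kJ/mol.

-34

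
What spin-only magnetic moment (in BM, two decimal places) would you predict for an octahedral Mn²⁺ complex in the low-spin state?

1.73 BM

Mn²⁺: group 7, so d-count = 7 − 2 = 5.
Configuration: t₂g⁵ eg⁰ → 1 unpaired electron.
μ(spin-only) = √[1(1+2)] = √3 ≈ 1.73 BM.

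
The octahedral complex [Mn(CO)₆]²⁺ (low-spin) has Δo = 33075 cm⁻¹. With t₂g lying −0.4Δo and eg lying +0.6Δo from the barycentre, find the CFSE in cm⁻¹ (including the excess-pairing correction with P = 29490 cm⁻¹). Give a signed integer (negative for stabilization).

-7170

CO is neutral, so the +2 overall charge sits on Mn: oxidation state +2.
Mn²⁺: group 7, so d-count = 7 − 2 = 5.
The d⁵ electrons fill as t₂g⁵ eg⁰.
Orbital CFSE = 5(-0.4) + 0(0.6) = -2.0Δo = -2.0 × 33075 = -66150 cm⁻¹.
Pairing penalty: 2 pairs vs 0 in the high-spin reference → 2 extra × P = 58980 cm⁻¹.
Net CFSE = -66150 + 58980 = -7170 cm⁻¹.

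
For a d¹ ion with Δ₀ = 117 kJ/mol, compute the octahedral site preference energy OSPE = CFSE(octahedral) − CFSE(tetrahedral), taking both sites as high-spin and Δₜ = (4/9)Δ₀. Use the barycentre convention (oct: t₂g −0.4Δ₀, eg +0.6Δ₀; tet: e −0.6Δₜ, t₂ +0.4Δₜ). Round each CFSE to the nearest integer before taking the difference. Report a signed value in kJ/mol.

-16

In an octahedral site d¹ (HS) is t₂g¹ eg⁰, giving CFSE(oct) = -0.4Δ₀ = -47 kJ/mol.
In a tetrahedral site the filling is e¹ t₂⁰: CFSE(tet) = -0.6Δₜ = -0.6 × (4/9)(117) = -31 kJ/mol.
OSPE = CFSE(oct) − CFSE(tet) = -47 − (-31) = -16 kJ/mol.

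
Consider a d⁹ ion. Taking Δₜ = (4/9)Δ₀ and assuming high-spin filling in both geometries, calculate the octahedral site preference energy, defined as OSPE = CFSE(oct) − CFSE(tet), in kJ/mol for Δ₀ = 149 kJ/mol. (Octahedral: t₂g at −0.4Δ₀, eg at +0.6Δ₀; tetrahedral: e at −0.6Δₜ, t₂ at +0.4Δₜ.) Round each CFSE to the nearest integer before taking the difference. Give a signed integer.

Octahedral high-spin t₂g⁶ eg³: CFSE = -0.6 × 149 = -89 kJ/mol.
Tetrahedral e⁴ t₂⁵ gives -0.4Δₜ = -0.4 × (4/9) × 149 = -26 kJ/mol.
OSPE = -89 − (-26) = -63 kJ/mol.

-63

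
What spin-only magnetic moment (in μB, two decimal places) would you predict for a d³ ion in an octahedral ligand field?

Configuration: t2g^3 e_g^0 → 3 unpaired electrons.
μ(spin-only) = √[3(3+2)] = √15 ≈ 3.87 μB.

3.87 μB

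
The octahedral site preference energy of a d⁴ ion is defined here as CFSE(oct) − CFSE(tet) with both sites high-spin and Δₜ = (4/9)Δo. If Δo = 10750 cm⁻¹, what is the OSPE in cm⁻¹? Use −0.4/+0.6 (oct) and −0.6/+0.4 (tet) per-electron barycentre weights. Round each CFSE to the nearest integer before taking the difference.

-4539

In an octahedral site d⁴ (HS) is t₂g³ eg¹, giving CFSE(oct) = -0.6Δo = -6450 cm⁻¹.
Tetrahedral e² t₂² gives -0.4Δₜ = -0.4 × (4/9) × 10750 = -1911 cm⁻¹.
OSPE = CFSE(oct) − CFSE(tet) = -6450 − (-1911) = -4539 cm⁻¹.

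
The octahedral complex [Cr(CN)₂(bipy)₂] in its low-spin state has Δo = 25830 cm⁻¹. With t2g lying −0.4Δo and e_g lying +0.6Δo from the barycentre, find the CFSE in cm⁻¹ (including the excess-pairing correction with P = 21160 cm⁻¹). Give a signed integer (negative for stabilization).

-20168

Ligand charges: 2×(-1) from CN⁻ and 2×(+0) from bipy sum to -2; with overall charge +0, Cr is +2.
Cr is in group 6, so Cr²⁺ is d⁴ (6 − 2 = 4).
The d⁴ electrons fill as t2g^4 e_g^0.
CFSE(orbital) = 4×(-0.4Δo) + 0×(0.6Δo) = -1.6Δo; with Δo = 25830 cm⁻¹ that is -41328 cm⁻¹.
High-spin d⁴ would be t2g^3 e_g^1 with 0 pairs; low-spin has 1, so 1 excess pair costs +1P = +21160 cm⁻¹.
Combining: -41328 + 21160 = -20168 cm⁻¹.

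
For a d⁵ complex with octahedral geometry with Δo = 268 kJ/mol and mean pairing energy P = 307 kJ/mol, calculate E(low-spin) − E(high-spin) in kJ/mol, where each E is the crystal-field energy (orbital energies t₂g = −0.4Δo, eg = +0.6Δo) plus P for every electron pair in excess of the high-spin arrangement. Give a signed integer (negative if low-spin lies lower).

78

In the high-spin limit (t₂g³ eg²) the orbital term is 0.0Δo = 0 kJ/mol, with no excess pairing.
Low-spin t₂g⁵ eg⁰ gives -2.0Δo = -536 kJ/mol, but forming 2 extra pairs costs 2P = 614 kJ/mol, so E(LS) = -536 + 614 = 78 kJ/mol.
E(LS) − E(HS) = 78 − (0) = 78 kJ/mol.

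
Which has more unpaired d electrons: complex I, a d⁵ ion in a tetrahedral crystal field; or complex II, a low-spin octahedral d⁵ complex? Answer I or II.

I: Tetrahedral fields are weak (Δₜ ≈ 4/9 Δₒ), so electrons fill high-spin; e² t₂³ → 5 unpaired.
II: t2g^5 e_g^0 → 1 unpaired.
So I has more unpaired electrons.

I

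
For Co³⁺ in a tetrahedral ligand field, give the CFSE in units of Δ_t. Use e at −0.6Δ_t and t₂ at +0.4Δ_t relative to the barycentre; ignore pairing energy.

Co³⁺: group 9, so d-count = 9 − 3 = 6.
With tetrahedral geometry the complex is necessarily high-spin.
Configuration: e³ t₂³.
CFSE = 3(-0.6Δ_t) + 3(0.4Δ_t) = -1.8Δ_t + 1.2Δ_t = -0.6Δ_t.

-0.6 Δ_t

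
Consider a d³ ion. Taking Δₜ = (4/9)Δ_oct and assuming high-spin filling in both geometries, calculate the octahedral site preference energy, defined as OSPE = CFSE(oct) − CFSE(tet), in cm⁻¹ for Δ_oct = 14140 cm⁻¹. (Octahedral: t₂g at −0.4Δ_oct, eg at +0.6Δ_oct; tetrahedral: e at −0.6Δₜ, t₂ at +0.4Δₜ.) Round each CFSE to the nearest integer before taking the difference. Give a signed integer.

In an octahedral site d³ (HS) is t2g^3 e_g^0, giving CFSE(oct) = -1.2Δ_oct = -16968 cm⁻¹.
In a tetrahedral site the filling is e^2 t2^1: CFSE(tet) = -0.8Δₜ = -0.8 × (4/9)(14140) = -5028 cm⁻¹.
OSPE = -16968 − (-5028) = -11940 cm⁻¹.

-11940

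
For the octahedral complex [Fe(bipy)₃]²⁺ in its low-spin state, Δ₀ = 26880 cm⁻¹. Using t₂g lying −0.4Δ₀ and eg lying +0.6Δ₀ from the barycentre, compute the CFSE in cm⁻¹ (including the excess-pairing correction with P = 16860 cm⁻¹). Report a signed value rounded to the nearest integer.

bipy is neutral, so the +2 overall charge sits on Fe: oxidation state +2.
Group 8 minus oxidation state +2 gives a d⁶ configuration for Fe²⁺.
Configuration: t₂g⁶ eg⁰.
The orbital stabilization is -2.4Δ₀ = -2.4 × 26880 = -64512 cm⁻¹.
High-spin d⁶ would be t₂g⁴ eg² with 1 pair; low-spin has 3, so 2 excess pairs cost +2P = +33720 cm⁻¹.
Net CFSE = -64512 + 33720 = -30792 cm⁻¹.

-30792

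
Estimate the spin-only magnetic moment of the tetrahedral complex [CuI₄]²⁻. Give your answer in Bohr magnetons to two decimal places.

Each I⁻ contributes -1; 4 × (-1) = -4. With overall charge -2, Cu is in the +2 oxidation state.
Cu sits in group 11; removing 2 electrons leaves Cu²⁺ with 11 − 2 = 9 d electrons.
Tetrahedral splitting is small, so the complex is high-spin.
Configuration: e⁴ t₂⁵ → 1 unpaired electron.
μ(spin-only) = √[1(1+2)] = √3 ≈ 1.73 Bohr magnetons.

1.73 Bohr magnetons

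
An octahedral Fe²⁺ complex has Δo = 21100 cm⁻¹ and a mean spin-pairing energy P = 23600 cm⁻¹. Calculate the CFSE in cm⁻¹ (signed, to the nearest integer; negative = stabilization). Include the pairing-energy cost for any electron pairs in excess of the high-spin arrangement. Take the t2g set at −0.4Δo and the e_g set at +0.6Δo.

-8440

Fe is in group 8, so Fe²⁺ is d⁶ (8 − 2 = 6).
With Δo < P the complex is high-spin.
That gives t2g^4 e_g^2.
Orbital CFSE = -0.4Δo = -0.4 × 21100 = -8440 cm⁻¹.
High-spin has no excess pairs, so no pairing correction applies.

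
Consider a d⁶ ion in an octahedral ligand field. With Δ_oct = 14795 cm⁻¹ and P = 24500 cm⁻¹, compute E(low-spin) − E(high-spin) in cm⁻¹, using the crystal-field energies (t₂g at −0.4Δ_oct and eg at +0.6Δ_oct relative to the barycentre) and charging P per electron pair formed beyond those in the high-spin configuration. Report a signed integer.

19410

In the high-spin limit (t₂g⁴ eg²) the orbital term is -0.4Δ_oct = -5918 cm⁻¹, with no excess pairing.
For low-spin the configuration is t₂g⁶ eg⁰: orbital energy -2.4 × 14795 = -35508 cm⁻¹, and 2 additional pairs relative to high-spin add 49000 cm⁻¹, giving 13492 cm⁻¹.
E(LS) − E(HS) = 13492 − (-5918) = 19410 cm⁻¹.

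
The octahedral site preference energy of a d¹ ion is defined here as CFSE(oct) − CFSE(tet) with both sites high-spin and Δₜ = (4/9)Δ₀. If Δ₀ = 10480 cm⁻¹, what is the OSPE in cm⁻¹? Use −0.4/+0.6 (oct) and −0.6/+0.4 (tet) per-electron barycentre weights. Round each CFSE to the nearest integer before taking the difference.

-1397

Octahedral (high-spin): t2g^1 e_g^0, CFSE = 1(−0.4) + 0(+0.6) = -0.4Δ₀ = -0.4 × 10480 = -4192 cm⁻¹.
Tetrahedral: e^1 t2^0, CFSE = 1(−0.6) + 0(+0.4) = -0.6Δₜ = -0.6 × (4/9) × 10480 = -2795 cm⁻¹.
OSPE = -4192 − (-2795) = -1397 cm⁻¹.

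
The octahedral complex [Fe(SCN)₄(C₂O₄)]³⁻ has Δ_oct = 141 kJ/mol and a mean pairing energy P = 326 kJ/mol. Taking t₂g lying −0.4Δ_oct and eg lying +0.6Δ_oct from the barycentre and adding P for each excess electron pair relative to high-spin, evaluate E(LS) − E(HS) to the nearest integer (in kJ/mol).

370

Ligand charges: 4×(-1) from SCN⁻ and 1×(-2) from C₂O₄²⁻ sum to -6; with overall charge -3, Fe is +3.
Fe³⁺: group 8, so d-count = 8 − 3 = 5.
In the high-spin limit (t₂g³ eg²) the orbital term is 0.0Δ_oct = 0 kJ/mol, with no excess pairing.
Low-spin t₂g⁵ eg⁰ gives -2.0Δ_oct = -282 kJ/mol, but forming 2 extra pairs costs 2P = 652 kJ/mol, so E(LS) = -282 + 652 = 370 kJ/mol.
E(LS) − E(HS) = 370 − (0) = 370 kJ/mol.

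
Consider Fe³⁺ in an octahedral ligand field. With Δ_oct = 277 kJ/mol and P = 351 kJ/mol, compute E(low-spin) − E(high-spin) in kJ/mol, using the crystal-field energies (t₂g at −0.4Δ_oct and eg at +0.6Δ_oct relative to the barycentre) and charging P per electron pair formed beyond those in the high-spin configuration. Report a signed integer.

Fe³⁺: group 8, so d-count = 8 − 3 = 5.
In the high-spin limit (t₂g³ eg²) the orbital term is 0.0Δ_oct = 0 kJ/mol, with no excess pairing.
Low-spin t₂g⁵ eg⁰ gives -2.0Δ_oct = -554 kJ/mol, but forming 2 extra pairs costs 2P = 702 kJ/mol, so E(LS) = -554 + 702 = 148 kJ/mol.
E(LS) − E(HS) = 148 − (0) = 148 kJ/mol.

148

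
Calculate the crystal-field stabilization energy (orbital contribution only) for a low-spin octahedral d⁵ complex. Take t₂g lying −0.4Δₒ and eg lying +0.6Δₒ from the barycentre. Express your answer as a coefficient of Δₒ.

Configuration: t₂g⁵ eg⁰.
CFSE = 5(-0.4Δₒ) + 0(0.6Δₒ) = -2.0Δₒ + 0.0Δₒ = -2.0Δₒ.

-2.0 Δₒ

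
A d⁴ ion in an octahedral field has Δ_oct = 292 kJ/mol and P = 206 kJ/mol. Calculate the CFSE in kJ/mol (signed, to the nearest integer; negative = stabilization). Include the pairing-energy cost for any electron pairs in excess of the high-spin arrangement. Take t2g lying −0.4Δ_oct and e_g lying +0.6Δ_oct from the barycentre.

Since Δ_oct = 292 kJ/mol > P = 206 kJ/mol, the complex adopts the low-spin configuration.
That gives t2g^4 e_g^0.
Orbital CFSE = -1.6Δ_oct = -1.6 × 292 = -467 kJ/mol.
Excess pairs vs high-spin: 1 − 0 = 1; pairing cost = +206 kJ/mol.
Net CFSE = -467 + 206 = -261 kJ/mol.

-261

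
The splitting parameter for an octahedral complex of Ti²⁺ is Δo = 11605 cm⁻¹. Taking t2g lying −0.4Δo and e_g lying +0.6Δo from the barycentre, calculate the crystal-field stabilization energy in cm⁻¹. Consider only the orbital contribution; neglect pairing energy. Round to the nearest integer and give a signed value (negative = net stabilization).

-9284

Ti²⁺: group 4, so d-count = 4 − 2 = 2.
For octahedral d² the high- and low-spin configurations coincide.
Configuration: t2g^2 e_g^0.
Orbital CFSE = 2(-0.4) + 0(0.6) = -0.8Δo = -0.8 × 11605 = -9284 cm⁻¹.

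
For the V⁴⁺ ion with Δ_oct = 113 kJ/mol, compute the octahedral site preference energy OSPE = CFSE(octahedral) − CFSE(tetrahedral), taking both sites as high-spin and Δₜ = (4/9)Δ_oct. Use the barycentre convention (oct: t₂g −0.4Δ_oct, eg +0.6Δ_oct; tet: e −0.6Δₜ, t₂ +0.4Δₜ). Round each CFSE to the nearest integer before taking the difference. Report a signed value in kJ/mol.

Group 5 minus oxidation state +4 gives a d¹ configuration for V⁴⁺.
In an octahedral site d¹ (HS) is t₂g¹ eg⁰, giving CFSE(oct) = -0.4Δ_oct = -45 kJ/mol.
Tetrahedral: e¹ t₂⁰, CFSE = 1(−0.6) + 0(+0.4) = -0.6Δₜ = -0.6 × (4/9) × 113 = -30 kJ/mol.
Subtracting, OSPE = -45 − (-30) = -15 kJ/mol.

-15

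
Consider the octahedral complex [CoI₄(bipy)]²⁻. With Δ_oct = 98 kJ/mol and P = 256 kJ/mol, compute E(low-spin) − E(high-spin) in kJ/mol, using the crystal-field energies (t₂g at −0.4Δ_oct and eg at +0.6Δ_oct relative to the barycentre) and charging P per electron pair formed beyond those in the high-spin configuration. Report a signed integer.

158

Ligand charges: 4×(-1) from I⁻ and 1×(+0) from bipy sum to -4; with overall charge -2, Co is +2.
Co is in group 9, so Co²⁺ is d⁷ (9 − 2 = 7).
In the high-spin limit (t₂g⁵ eg²) the orbital term is -0.8Δ_oct = -78 kJ/mol, with no excess pairing.
For low-spin the configuration is t₂g⁶ eg¹: orbital energy -1.8 × 98 = -176 kJ/mol, and 1 additional pair relative to high-spin adds 256 kJ/mol, giving 80 kJ/mol.
The difference is 80 − (-78) = 158 kJ/mol, so high-spin lies lower.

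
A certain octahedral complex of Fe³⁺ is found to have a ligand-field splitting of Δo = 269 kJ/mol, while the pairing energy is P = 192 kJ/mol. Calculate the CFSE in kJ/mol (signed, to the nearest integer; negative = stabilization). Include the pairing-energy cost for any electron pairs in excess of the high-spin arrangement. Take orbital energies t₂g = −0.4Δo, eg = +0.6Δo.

-154

Fe³⁺: group 8, so d-count = 8 − 3 = 5.
Here Δo > P (269 > 192), so the low-spin state is favoured.
Filling d⁵ accordingly: t₂g⁵ eg⁰.
Orbital CFSE = -2.0Δo = -2.0 × 269 = -538 kJ/mol.
Excess pairs vs high-spin: 2 − 0 = 2; pairing cost = +384 kJ/mol.
Net CFSE = -538 + 384 = -154 kJ/mol.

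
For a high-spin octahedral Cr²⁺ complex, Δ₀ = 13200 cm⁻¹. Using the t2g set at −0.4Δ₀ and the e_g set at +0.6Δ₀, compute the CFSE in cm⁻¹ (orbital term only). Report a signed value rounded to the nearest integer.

-7920

Cr sits in group 6; removing 2 electrons leaves Cr²⁺ with 6 − 2 = 4 d electrons.
The d⁴ electrons fill as t2g^3 e_g^1.
The orbital stabilization is -0.6Δ₀ = -0.6 × 13200 = -7920 cm⁻¹.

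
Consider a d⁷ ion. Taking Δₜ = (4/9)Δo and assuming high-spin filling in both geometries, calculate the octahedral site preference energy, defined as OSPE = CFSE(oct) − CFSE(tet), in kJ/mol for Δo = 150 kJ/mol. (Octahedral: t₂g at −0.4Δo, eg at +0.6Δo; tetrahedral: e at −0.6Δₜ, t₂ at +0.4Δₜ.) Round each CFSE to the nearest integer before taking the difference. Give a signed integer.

Octahedral (high-spin): t2g^5 e_g^2, CFSE = 5(−0.4) + 2(+0.6) = -0.8Δo = -0.8 × 150 = -120 kJ/mol.
Tetrahedral e^4 t2^3 gives -1.2Δₜ = -1.2 × (4/9) × 150 = -80 kJ/mol.
Subtracting, OSPE = -120 − (-80) = -40 kJ/mol.

-40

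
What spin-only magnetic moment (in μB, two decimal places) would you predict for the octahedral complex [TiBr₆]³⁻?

1.73 μB

Each Br⁻ contributes -1; 6 × (-1) = -6. With overall charge -3, Ti is in the +3 oxidation state.
Group 4 minus oxidation state +3 gives a d¹ configuration for Ti³⁺.
Configuration: t2g^1 e_g^0 → 1 unpaired electron.
μ(spin-only) = √[1(1+2)] = √3 ≈ 1.73 μB.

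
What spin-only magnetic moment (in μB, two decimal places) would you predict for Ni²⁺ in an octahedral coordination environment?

Ni sits in group 10; removing 2 electrons leaves Ni²⁺ with 10 − 2 = 8 d electrons.
Configuration: t₂g⁶ eg² → 2 unpaired electrons.
μ(spin-only) = √[2(2+2)] = √8 ≈ 2.83 μB.

2.83 μB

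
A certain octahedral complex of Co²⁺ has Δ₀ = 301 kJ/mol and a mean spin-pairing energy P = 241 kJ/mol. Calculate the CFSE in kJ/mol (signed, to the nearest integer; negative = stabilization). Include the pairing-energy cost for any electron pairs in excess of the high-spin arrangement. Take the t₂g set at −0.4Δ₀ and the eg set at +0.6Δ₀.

Group 9 minus oxidation state +2 gives a d⁷ configuration for Co²⁺.
Here Δ₀ > P (301 > 241), so the low-spin state is favoured.
Filling d⁷ accordingly: t₂g⁶ eg¹.
Orbital CFSE = -1.8Δ₀ = -1.8 × 301 = -542 kJ/mol.
Excess pairs vs high-spin: 3 − 2 = 1; pairing cost = +241 kJ/mol.
Net CFSE = -542 + 241 = -301 kJ/mol.

-301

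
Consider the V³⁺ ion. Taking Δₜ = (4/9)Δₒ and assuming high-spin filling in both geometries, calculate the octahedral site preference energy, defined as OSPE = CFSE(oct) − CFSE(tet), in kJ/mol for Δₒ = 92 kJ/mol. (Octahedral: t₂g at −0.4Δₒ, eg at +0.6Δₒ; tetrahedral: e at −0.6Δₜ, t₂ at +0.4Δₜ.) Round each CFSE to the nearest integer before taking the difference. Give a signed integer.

-25

Group 5 minus oxidation state +3 gives a d² configuration for V³⁺.
In an octahedral site d² (HS) is t2g^2 e_g^0, giving CFSE(oct) = -0.8Δₒ = -74 kJ/mol.
In a tetrahedral site the filling is e^2 t2^0: CFSE(tet) = -1.2Δₜ = -1.2 × (4/9)(92) = -49 kJ/mol.
OSPE = -74 − (-49) = -25 kJ/mol.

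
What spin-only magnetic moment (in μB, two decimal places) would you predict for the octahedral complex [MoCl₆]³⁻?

Each Cl⁻ contributes -1; 6 × (-1) = -6. With overall charge -3, Mo is in the +3 oxidation state.
Mo sits in group 6; removing 3 electrons leaves Mo³⁺ with 6 − 3 = 3 d electrons.
For octahedral d³ the high- and low-spin configurations coincide.
Configuration: t2g^3 e_g^0 → 3 unpaired electrons.
μ(spin-only) = √[3(3+2)] = √15 ≈ 3.87 μB.

3.87 μB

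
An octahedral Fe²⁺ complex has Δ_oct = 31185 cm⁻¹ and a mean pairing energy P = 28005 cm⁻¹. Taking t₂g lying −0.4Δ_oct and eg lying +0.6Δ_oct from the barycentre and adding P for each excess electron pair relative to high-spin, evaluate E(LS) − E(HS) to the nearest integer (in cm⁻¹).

-6360

Fe²⁺: group 8, so d-count = 8 − 2 = 6.
High-spin d⁶ fills as t₂g⁴ eg² with CFSE 4(−0.4) + 2(+0.6) = -0.4Δ_oct = -12474 cm⁻¹.
For low-spin the configuration is t₂g⁶ eg⁰: orbital energy -2.4 × 31185 = -74844 cm⁻¹, and 2 additional pairs relative to high-spin add 56010 cm⁻¹, giving -18834 cm⁻¹.
E(LS) − E(HS) = -18834 − (-12474) = -6360 cm⁻¹.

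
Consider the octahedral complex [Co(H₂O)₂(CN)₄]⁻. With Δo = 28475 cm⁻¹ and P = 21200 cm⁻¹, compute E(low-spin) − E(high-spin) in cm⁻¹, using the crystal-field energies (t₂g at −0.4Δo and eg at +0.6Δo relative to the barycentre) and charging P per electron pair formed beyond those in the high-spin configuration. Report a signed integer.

Ligand charges: 2×(+0) from H₂O and 4×(-1) from CN⁻ sum to -4; with overall charge -1, Co is +3.
Co³⁺: group 9, so d-count = 9 − 3 = 6.
High-spin d⁶ fills as t₂g⁴ eg² with CFSE 4(−0.4) + 2(+0.6) = -0.4Δo = -11390 cm⁻¹.
Low-spin: t₂g⁶ eg⁰, orbital CFSE = -2.4Δo = -68340 cm⁻¹; plus 2 excess pairs × P = +42400 cm⁻¹; total -25940 cm⁻¹.
Thus E(LS) − E(HS) = -14550 cm⁻¹.

-14550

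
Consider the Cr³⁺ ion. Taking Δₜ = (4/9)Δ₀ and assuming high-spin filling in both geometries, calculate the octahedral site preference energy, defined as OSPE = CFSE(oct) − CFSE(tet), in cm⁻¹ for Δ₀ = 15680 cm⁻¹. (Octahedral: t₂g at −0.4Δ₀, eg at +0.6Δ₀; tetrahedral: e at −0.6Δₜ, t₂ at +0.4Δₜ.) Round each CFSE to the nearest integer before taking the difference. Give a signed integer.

-13241

Cr³⁺: group 6, so d-count = 6 − 3 = 3.
Octahedral high-spin t₂g³ eg⁰: CFSE = -1.2 × 15680 = -18816 cm⁻¹.
Tetrahedral e² t₂¹ gives -0.8Δₜ = -0.8 × (4/9) × 15680 = -5575 cm⁻¹.
OSPE = -18816 − (-5575) = -13241 cm⁻¹.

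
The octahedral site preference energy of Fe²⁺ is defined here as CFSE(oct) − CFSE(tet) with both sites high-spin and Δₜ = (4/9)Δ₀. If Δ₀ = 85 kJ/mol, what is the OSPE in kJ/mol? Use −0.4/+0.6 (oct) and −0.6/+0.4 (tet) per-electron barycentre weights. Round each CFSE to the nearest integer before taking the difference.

-11

Fe sits in group 8; removing 2 electrons leaves Fe²⁺ with 8 − 2 = 6 d electrons.
Octahedral (high-spin): t₂g⁴ eg², CFSE = 4(−0.4) + 2(+0.6) = -0.4Δ₀ = -0.4 × 85 = -34 kJ/mol.
Tetrahedral e³ t₂³ gives -0.6Δₜ = -0.6 × (4/9) × 85 = -23 kJ/mol.
Subtracting, OSPE = -34 − (-23) = -11 kJ/mol.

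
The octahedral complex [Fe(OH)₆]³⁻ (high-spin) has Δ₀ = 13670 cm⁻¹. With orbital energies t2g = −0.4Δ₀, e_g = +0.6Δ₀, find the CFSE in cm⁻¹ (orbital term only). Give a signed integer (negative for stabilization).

0

Each OH⁻ contributes -1; 6 × (-1) = -6. With overall charge -3, Fe is in the +3 oxidation state.
Fe is in group 8, so Fe³⁺ is d⁵ (8 − 3 = 5).
Electron filling gives t2g^3 e_g^2.
CFSE(orbital) = 3×(-0.4Δ₀) + 2×(0.6Δ₀) = 0.0Δ₀; with Δ₀ = 13670 cm⁻¹ that is 0 cm⁻¹.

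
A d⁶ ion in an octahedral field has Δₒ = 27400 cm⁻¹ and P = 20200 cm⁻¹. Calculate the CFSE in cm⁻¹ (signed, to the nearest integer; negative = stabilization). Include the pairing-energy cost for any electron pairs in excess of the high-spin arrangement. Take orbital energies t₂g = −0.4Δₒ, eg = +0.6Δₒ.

Here Δₒ > P (27400 > 20200), so the low-spin state is favoured.
Configuration: t₂g⁶ eg⁰.
Orbital CFSE = -2.4Δₒ = -2.4 × 27400 = -65760 cm⁻¹.
Excess pairs vs high-spin: 3 − 1 = 2; pairing cost = +40400 cm⁻¹.
Net CFSE = -65760 + 40400 = -25360 cm⁻¹.

-25360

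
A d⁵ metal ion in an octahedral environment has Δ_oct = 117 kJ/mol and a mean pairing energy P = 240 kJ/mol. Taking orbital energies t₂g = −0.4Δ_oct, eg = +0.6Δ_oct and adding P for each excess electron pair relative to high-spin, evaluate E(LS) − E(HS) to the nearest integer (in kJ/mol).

In the high-spin limit (t₂g³ eg²) the orbital term is 0.0Δ_oct = 0 kJ/mol, with no excess pairing.
Low-spin: t₂g⁵ eg⁰, orbital CFSE = -2.0Δ_oct = -234 kJ/mol; plus 2 excess pairs × P = +480 kJ/mol; total 246 kJ/mol.
E(LS) − E(HS) = 246 − (0) = 246 kJ/mol.

246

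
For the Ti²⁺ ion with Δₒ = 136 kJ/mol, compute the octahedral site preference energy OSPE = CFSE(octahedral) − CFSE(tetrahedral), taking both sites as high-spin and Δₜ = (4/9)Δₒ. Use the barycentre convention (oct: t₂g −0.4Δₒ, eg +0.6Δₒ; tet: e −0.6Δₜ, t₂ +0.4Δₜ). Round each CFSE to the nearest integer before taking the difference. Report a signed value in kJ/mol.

-36

Ti sits in group 4; removing 2 electrons leaves Ti²⁺ with 4 − 2 = 2 d electrons.
In an octahedral site d² (HS) is t2g^2 e_g^0, giving CFSE(oct) = -0.8Δₒ = -109 kJ/mol.
Tetrahedral: e^2 t2^0, CFSE = 2(−0.6) + 0(+0.4) = -1.2Δₜ = -1.2 × (4/9) × 136 = -73 kJ/mol.
Subtracting, OSPE = -109 − (-73) = -36 kJ/mol.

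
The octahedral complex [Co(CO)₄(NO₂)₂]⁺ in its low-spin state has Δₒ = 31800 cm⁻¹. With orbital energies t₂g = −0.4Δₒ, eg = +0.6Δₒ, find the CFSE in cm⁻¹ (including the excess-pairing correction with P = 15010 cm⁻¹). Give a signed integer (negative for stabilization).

-46300

Ligand charges: 4×(+0) from CO and 2×(-1) from NO₂⁻ sum to -2; with overall charge +1, Co is +3.
Group 9 minus oxidation state +3 gives a d⁶ configuration for Co³⁺.
Electron filling gives t₂g⁶ eg⁰.
Orbital CFSE = 6(-0.4) + 0(0.6) = -2.4Δₒ = -2.4 × 31800 = -76320 cm⁻¹.
High-spin d⁶ would be t₂g⁴ eg² with 1 pair; low-spin has 3, so 2 excess pairs cost +2P = +30020 cm⁻¹.
Overall CFSE = -76320 + 30020 = -46300 cm⁻¹.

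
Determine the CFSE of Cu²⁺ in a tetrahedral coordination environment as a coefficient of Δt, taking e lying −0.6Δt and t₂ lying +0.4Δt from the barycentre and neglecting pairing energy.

-0.4 Δt

Cu sits in group 11; removing 2 electrons leaves Cu²⁺ with 11 − 2 = 9 d electrons.
Tetrahedral fields are weak (Δₜ ≈ 4/9 Δₒ), so electrons fill high-spin.
Configuration: e⁴ t₂⁵.
CFSE = 4(-0.6Δt) + 5(0.4Δt) = -2.4Δt + 2.0Δt = -0.4Δt.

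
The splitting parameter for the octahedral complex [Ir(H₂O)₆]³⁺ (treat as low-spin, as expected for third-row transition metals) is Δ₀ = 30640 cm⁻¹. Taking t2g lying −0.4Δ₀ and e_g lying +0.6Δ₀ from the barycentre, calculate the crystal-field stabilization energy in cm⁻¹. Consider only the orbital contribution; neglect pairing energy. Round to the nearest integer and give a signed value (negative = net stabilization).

-73536

H₂O is neutral, so the +3 overall charge sits on Ir: oxidation state +3.
Ir³⁺: group 9, so d-count = 9 − 3 = 6.
Configuration: t2g^6 e_g^0.
The orbital stabilization is -2.4Δ₀ = -2.4 × 30640 = -73536 cm⁻¹.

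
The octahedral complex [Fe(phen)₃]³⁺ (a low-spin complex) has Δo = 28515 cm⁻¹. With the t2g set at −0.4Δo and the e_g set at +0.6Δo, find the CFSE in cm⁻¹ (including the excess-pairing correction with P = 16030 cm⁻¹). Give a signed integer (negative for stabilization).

phen is neutral, so the +3 overall charge sits on Fe: oxidation state +3.
Fe sits in group 8; removing 3 electrons leaves Fe³⁺ with 8 − 3 = 5 d electrons.
The d⁵ electrons fill as t2g^5 e_g^0.
CFSE(orbital) = 5×(-0.4Δo) + 0×(0.6Δo) = -2.0Δo; with Δo = 28515 cm⁻¹ that is -57030 cm⁻¹.
Pairing penalty: 2 pairs vs 0 in the high-spin reference → 2 extra × P = 32060 cm⁻¹.
Net CFSE = -57030 + 32060 = -24970 cm⁻¹.

-24970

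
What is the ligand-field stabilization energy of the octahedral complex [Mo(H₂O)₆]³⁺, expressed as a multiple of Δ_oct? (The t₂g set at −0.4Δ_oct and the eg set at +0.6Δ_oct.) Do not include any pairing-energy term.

H₂O is neutral, so the +3 overall charge sits on Mo: oxidation state +3.
Group 6 minus oxidation state +3 gives a d³ configuration for Mo³⁺.
For octahedral d³ the high- and low-spin configurations coincide.
Configuration: t₂g³ eg⁰.
CFSE = 3(-0.4Δ_oct) + 0(0.6Δ_oct) = -1.2Δ_oct + 0.0Δ_oct = -1.2Δ_oct.

-1.2 Δ_oct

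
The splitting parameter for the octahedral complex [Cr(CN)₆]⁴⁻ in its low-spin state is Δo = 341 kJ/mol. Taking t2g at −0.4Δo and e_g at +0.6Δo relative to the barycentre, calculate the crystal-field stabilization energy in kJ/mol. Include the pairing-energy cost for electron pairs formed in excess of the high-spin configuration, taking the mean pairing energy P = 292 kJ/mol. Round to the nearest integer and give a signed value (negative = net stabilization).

-254

Each CN⁻ contributes -1; 6 × (-1) = -6. With overall charge -4, Cr is in the +2 oxidation state.
Cr is in group 6, so Cr²⁺ is d⁴ (6 − 2 = 4).
Configuration: t2g^4 e_g^0.
The orbital stabilization is -1.6Δo = -1.6 × 341 = -546 kJ/mol.
Relative to high-spin t2g^3 e_g^1 (0 paired), the low-spin configuration has 1 additional pair, contributing +1 × 292 = +292 kJ/mol.
Net CFSE = -546 + 292 = -254 kJ/mol.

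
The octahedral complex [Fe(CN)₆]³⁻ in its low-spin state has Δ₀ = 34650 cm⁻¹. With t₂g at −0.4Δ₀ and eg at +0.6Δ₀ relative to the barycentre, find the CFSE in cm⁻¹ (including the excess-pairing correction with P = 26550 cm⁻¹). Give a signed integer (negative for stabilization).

-16200

Each CN⁻ contributes -1; 6 × (-1) = -6. With overall charge -3, Fe is in the +3 oxidation state.
Fe³⁺: group 8, so d-count = 8 − 3 = 5.
Electron filling gives t₂g⁵ eg⁰.
CFSE(orbital) = 5×(-0.4Δ₀) + 0×(0.6Δ₀) = -2.0Δ₀; with Δ₀ = 34650 cm⁻¹ that is -69300 cm⁻¹.
Pairing penalty: 2 pairs vs 0 in the high-spin reference → 2 extra × P = 53100 cm⁻¹.
Overall CFSE = -69300 + 53100 = -16200 cm⁻¹.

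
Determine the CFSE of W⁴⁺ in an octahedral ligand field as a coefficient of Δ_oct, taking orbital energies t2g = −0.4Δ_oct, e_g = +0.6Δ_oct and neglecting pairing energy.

W sits in group 6; removing 4 electrons leaves W⁴⁺ with 6 − 4 = 2 d electrons.
Configuration: t2g^2 e_g^0.
CFSE = 2(-0.4Δ_oct) + 0(0.6Δ_oct) = -0.8Δ_oct + 0.0Δ_oct = -0.8Δ_oct.

-0.8 Δ_oct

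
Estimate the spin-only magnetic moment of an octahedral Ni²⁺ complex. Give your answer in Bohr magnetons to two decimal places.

2.83 Bohr magnetons

Group 10 minus oxidation state +2 gives a d⁸ configuration for Ni²⁺.
Configuration: t₂g⁶ eg² → 2 unpaired electrons.
μ(spin-only) = √[2(2+2)] = √8 ≈ 2.83 Bohr magnetons.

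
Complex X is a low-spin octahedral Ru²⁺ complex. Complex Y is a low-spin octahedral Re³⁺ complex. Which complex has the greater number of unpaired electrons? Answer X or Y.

Y

X: Ru²⁺: group 8, so d-count = 8 − 2 = 6; t₂g⁶ eg⁰ → 0 unpaired.
Y: Re sits in group 7; removing 3 electrons leaves Re³⁺ with 7 − 3 = 4 d electrons; t₂g⁴ eg⁰ → 2 unpaired.
So Y has more unpaired electrons.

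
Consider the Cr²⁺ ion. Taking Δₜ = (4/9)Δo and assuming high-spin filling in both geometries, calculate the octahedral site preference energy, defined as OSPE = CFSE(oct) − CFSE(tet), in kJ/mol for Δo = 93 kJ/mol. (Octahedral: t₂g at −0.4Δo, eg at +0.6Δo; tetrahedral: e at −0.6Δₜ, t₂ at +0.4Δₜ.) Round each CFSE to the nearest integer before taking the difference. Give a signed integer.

-39

Cr sits in group 6; removing 2 electrons leaves Cr²⁺ with 6 − 2 = 4 d electrons.
In an octahedral site d⁴ (HS) is t₂g³ eg¹, giving CFSE(oct) = -0.6Δo = -56 kJ/mol.
Tetrahedral e² t₂² gives -0.4Δₜ = -0.4 × (4/9) × 93 = -17 kJ/mol.
OSPE = CFSE(oct) − CFSE(tet) = -56 − (-17) = -39 kJ/mol.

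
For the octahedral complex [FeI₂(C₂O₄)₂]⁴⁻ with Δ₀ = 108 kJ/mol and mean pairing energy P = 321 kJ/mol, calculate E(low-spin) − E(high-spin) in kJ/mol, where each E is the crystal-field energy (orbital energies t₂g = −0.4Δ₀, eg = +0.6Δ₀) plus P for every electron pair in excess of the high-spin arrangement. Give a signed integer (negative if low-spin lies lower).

426

Ligand charges: 2×(-1) from I⁻ and 2×(-2) from C₂O₄²⁻ sum to -6; with overall charge -4, Fe is +2.
Fe is in group 8, so Fe²⁺ is d⁶ (8 − 2 = 6).
High-spin: t₂g⁴ eg², CFSE = -0.4Δ₀ = -43 kJ/mol.
Low-spin t₂g⁶ eg⁰ gives -2.4Δ₀ = -259 kJ/mol, but forming 2 extra pairs costs 2P = 642 kJ/mol, so E(LS) = -259 + 642 = 383 kJ/mol.
E(LS) − E(HS) = 383 − (-43) = 426 kJ/mol.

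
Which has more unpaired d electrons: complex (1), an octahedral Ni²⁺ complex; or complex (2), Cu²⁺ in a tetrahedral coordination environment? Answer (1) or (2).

(1): Ni is in group 10, so Ni²⁺ is d⁸ (10 − 2 = 8); t2g^6 e_g^2 → 2 unpaired.
(2): Cu is in group 11, so Cu²⁺ is d⁹ (11 − 2 = 9); With tetrahedral geometry the complex is necessarily high-spin; e⁴ t₂⁵ → 1 unpaired.
So (1) has more unpaired electrons.

(1)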